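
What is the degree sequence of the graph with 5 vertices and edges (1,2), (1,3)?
[2, 1, 1, 0, 0] (degrees: deg(1)=2, deg(2)=1, deg(3)=1, deg(4)=0, deg(5)=0)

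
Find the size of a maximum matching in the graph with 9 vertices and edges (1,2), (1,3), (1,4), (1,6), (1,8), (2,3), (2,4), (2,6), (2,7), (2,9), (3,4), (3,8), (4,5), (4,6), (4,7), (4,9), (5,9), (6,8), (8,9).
4 (matching: (1,3), (2,9), (4,7), (6,8); upper bound floor(n/2) = floor(9/2) = 4)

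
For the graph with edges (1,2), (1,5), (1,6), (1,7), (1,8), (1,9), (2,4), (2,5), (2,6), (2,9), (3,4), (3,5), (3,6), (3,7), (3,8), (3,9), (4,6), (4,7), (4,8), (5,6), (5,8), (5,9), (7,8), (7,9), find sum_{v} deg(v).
48 (handshake: sum of degrees = 2|E| = 2 x 24 = 48)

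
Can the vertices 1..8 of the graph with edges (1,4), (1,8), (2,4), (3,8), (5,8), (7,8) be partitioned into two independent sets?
Yes. Partition: {1, 2, 3, 5, 6, 7}, {4, 8}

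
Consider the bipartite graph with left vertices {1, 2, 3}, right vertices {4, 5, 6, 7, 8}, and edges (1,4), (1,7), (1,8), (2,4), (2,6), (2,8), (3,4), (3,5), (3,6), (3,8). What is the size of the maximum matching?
3 (matching: (1,7), (2,8), (3,6); upper bound min(|L|,|R|) = min(3,5) = 3)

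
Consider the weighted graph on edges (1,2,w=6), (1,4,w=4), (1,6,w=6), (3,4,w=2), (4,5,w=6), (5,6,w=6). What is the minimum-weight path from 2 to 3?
12 (path: 2 -> 1 -> 4 -> 3; weights 6 + 4 + 2 = 12)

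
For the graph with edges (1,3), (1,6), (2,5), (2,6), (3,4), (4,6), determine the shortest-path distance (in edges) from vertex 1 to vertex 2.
2 (path: 1 -> 6 -> 2, 2 edges)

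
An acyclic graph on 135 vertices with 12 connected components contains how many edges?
123 (Each of the 12 component trees on V_i vertices has V_i - 1 edges; summing gives V - C = 135 - 12 = 123)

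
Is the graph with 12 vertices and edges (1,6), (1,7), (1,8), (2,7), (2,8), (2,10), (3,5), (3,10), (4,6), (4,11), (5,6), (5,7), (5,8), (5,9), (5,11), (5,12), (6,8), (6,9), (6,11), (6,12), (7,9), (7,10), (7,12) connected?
Yes (BFS from 1 visits [1, 6, 7, 8, 4, 5, 9, 11, 12, 2, 10, 3] — all 12 vertices reached)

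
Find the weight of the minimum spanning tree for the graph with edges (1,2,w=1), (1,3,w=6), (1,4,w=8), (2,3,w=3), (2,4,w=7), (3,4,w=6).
10 (MST edges: (1,2,w=1), (2,3,w=3), (3,4,w=6); sum of weights 1 + 3 + 6 = 10)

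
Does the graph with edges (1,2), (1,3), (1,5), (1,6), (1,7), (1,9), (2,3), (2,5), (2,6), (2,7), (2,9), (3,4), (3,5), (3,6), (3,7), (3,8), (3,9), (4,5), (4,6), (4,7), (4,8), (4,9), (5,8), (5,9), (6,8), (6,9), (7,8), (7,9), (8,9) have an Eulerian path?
Yes — and in fact it has an Eulerian circuit (the graph is connected and all 9 vertices have even degree)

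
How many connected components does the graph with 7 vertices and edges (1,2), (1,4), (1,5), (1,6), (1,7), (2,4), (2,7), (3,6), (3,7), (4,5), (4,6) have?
1 (components: {1, 2, 3, 4, 5, 6, 7})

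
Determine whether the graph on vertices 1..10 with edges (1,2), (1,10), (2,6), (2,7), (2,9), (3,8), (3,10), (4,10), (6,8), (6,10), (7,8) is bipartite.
Yes. Partition: {1, 3, 4, 5, 6, 7, 9}, {2, 8, 10}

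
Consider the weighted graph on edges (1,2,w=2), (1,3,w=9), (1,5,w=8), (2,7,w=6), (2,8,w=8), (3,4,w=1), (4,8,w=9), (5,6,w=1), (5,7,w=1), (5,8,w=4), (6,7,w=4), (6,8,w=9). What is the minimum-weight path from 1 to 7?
8 (path: 1 -> 2 -> 7; weights 2 + 6 = 8)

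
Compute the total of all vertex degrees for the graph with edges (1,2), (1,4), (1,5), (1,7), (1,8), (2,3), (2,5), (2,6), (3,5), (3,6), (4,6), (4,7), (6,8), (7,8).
28 (handshake: sum of degrees = 2|E| = 2 x 14 = 28)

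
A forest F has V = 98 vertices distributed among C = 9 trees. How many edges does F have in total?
89 (Each of the 9 component trees on V_i vertices has V_i - 1 edges; summing gives V - C = 98 - 9 = 89)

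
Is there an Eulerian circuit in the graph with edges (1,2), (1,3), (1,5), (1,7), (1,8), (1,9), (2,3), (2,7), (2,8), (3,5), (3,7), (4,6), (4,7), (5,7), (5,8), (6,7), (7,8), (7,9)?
Yes (the graph is connected and all 9 vertices have even degree)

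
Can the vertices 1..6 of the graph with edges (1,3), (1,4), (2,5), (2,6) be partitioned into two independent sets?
Yes. Partition: {1, 2}, {3, 4, 5, 6}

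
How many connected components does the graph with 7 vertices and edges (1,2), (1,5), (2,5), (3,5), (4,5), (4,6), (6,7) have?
1 (components: {1, 2, 3, 4, 5, 6, 7})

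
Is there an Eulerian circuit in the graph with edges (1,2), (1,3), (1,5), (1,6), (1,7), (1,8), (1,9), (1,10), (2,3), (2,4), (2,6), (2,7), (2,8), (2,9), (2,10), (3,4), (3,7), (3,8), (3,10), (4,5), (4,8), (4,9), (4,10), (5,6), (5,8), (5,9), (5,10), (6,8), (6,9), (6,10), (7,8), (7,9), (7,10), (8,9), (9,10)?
Yes (the graph is connected and all 10 vertices have even degree)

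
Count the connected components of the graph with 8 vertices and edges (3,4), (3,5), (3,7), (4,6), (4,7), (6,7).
4 (components: {1}, {2}, {3, 4, 5, 6, 7}, {8})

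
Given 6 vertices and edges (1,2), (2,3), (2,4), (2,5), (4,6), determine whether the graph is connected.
Yes (BFS from 1 visits [1, 2, 3, 4, 5, 6] — all 6 vertices reached)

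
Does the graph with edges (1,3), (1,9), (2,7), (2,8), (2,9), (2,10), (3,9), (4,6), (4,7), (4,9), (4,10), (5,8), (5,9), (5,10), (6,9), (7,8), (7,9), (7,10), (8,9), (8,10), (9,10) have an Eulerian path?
No (4 vertices have odd degree: {5, 7, 8, 9}; Eulerian path requires 0 or 2)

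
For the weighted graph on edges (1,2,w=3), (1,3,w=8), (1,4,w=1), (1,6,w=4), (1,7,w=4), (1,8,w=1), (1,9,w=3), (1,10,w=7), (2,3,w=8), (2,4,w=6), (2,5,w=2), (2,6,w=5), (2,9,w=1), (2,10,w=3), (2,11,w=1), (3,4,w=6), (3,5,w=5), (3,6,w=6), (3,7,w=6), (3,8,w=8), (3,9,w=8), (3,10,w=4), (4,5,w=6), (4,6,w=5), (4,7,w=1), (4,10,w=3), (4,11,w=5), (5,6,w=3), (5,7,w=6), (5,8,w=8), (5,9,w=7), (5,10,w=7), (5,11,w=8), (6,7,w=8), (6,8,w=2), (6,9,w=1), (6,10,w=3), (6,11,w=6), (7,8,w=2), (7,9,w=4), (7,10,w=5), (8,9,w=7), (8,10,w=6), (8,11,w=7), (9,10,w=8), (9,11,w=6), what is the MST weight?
17 (MST edges: (1,4,w=1), (1,8,w=1), (2,5,w=2), (2,9,w=1), (2,10,w=3), (2,11,w=1), (3,10,w=4), (4,7,w=1), (6,8,w=2), (6,9,w=1); sum of weights 1 + 1 + 2 + 1 + 3 + 1 + 4 + 1 + 2 + 1 = 17)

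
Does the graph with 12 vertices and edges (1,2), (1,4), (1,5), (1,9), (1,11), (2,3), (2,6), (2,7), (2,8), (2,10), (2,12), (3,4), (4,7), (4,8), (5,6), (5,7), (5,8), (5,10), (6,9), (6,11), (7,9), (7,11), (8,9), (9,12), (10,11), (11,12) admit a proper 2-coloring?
Yes. Partition: {1, 3, 6, 7, 8, 10, 12}, {2, 4, 5, 9, 11}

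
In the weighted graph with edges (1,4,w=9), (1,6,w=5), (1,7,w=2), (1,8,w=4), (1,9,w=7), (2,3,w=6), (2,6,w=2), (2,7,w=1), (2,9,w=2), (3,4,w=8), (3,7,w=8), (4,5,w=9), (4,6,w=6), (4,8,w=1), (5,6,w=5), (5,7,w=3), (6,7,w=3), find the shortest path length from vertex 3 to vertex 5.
10 (path: 3 -> 2 -> 7 -> 5; weights 6 + 1 + 3 = 10)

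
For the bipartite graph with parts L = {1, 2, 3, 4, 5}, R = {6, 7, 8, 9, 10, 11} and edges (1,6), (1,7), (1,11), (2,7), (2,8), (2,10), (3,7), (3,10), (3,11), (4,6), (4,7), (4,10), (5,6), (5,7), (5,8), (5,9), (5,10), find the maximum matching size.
5 (matching: (1,11), (2,8), (3,10), (4,7), (5,9); upper bound min(|L|,|R|) = min(5,6) = 5)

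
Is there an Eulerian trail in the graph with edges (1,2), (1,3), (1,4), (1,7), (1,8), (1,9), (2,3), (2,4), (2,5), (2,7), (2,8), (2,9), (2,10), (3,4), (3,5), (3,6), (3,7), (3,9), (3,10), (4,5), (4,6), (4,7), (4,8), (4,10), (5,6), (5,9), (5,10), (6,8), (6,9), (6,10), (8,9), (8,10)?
Yes — and in fact it has an Eulerian circuit (the graph is connected and all 10 vertices have even degree)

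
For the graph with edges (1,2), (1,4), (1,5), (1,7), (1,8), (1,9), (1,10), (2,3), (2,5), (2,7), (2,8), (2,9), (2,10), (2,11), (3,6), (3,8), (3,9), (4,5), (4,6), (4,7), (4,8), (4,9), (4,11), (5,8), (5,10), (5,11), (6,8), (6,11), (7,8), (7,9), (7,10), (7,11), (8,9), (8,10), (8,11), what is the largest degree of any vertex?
10 (attained at vertex 8)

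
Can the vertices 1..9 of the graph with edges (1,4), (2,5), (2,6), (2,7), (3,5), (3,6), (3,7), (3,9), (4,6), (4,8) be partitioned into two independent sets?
Yes. Partition: {1, 5, 6, 7, 8, 9}, {2, 3, 4}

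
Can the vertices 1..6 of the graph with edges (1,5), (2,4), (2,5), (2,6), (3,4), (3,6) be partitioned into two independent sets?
Yes. Partition: {1, 2, 3}, {4, 5, 6}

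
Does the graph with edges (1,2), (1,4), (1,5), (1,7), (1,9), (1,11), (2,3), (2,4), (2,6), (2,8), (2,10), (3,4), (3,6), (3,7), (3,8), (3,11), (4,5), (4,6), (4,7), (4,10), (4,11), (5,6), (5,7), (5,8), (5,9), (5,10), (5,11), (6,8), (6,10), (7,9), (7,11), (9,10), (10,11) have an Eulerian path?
Yes — and in fact it has an Eulerian circuit (the graph is connected and all 11 vertices have even degree)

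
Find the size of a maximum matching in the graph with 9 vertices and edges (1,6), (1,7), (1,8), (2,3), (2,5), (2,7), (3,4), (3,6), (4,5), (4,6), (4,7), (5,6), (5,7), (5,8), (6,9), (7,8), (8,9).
4 (matching: (2,5), (3,4), (6,9), (7,8); upper bound floor(n/2) = floor(9/2) = 4)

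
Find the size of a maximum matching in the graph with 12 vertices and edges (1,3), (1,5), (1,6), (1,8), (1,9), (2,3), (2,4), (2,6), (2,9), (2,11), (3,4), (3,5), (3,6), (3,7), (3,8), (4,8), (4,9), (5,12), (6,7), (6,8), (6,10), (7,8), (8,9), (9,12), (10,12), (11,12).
6 (matching: (1,9), (2,4), (3,5), (6,10), (7,8), (11,12); upper bound floor(n/2) = floor(12/2) = 6)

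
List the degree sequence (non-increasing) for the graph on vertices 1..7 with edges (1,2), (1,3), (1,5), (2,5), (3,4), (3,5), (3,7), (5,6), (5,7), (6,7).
[5, 4, 3, 3, 2, 2, 1] (degrees: deg(1)=3, deg(2)=2, deg(3)=4, deg(4)=1, deg(5)=5, deg(6)=2, deg(7)=3)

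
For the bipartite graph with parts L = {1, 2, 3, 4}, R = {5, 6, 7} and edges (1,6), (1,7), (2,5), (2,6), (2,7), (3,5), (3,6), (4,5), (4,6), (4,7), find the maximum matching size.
3 (matching: (1,7), (2,6), (3,5); upper bound min(|L|,|R|) = min(4,3) = 3)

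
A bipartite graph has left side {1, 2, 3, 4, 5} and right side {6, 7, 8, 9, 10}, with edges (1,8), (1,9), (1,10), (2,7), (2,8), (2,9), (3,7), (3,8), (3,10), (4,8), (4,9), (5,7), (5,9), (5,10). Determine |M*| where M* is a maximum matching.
4 (matching: (1,10), (2,9), (3,8), (5,7); upper bound min(|L|,|R|) = min(5,5) = 5)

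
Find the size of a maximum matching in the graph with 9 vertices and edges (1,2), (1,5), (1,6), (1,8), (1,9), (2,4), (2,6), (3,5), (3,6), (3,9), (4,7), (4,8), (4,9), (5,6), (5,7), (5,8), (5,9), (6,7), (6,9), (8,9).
4 (matching: (1,8), (3,6), (4,9), (5,7); upper bound floor(n/2) = floor(9/2) = 4)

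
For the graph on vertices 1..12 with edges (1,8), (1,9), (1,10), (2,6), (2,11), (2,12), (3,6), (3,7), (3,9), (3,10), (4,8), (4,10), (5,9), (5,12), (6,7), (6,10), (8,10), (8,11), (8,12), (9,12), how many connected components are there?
1 (components: {1, 2, 3, 4, 5, 6, 7, 8, 9, 10, 11, 12})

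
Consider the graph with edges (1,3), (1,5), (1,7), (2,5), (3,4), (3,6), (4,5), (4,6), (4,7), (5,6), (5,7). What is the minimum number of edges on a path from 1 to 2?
2 (path: 1 -> 5 -> 2, 2 edges)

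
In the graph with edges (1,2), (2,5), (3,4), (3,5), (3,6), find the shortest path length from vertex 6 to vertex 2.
3 (path: 6 -> 3 -> 5 -> 2, 3 edges)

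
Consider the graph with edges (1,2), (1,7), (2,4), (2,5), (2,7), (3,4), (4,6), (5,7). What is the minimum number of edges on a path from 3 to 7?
3 (path: 3 -> 4 -> 2 -> 7, 3 edges)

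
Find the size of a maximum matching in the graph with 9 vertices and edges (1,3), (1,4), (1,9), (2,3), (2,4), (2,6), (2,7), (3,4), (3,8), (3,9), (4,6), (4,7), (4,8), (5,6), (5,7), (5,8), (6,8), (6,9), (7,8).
4 (matching: (2,6), (3,9), (4,7), (5,8); upper bound floor(n/2) = floor(9/2) = 4)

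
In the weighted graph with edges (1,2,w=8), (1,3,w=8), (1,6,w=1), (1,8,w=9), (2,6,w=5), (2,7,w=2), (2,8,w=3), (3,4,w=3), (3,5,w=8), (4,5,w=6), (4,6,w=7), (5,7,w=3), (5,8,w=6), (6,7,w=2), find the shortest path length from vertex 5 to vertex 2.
5 (path: 5 -> 7 -> 2; weights 3 + 2 = 5)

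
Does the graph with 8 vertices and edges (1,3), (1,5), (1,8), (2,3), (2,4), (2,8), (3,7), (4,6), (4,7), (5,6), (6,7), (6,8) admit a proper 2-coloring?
No (odd cycle of length 5: 6 -> 8 -> 1 -> 3 -> 7 -> 6)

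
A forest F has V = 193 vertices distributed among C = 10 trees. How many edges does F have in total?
183 (Each of the 10 component trees on V_i vertices has V_i - 1 edges; summing gives V - C = 193 - 10 = 183)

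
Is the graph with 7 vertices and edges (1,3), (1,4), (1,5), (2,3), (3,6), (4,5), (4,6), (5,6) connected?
No, it has 2 components: {1, 2, 3, 4, 5, 6}, {7}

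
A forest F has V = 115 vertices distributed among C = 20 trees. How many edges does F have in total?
95 (Each of the 20 component trees on V_i vertices has V_i - 1 edges; summing gives V - C = 115 - 20 = 95)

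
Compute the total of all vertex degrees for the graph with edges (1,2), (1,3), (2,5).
6 (handshake: sum of degrees = 2|E| = 2 x 3 = 6)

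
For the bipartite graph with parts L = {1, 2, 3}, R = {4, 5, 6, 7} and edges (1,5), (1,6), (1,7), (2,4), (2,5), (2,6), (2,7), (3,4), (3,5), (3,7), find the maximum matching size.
3 (matching: (1,7), (2,6), (3,5); upper bound min(|L|,|R|) = min(3,4) = 3)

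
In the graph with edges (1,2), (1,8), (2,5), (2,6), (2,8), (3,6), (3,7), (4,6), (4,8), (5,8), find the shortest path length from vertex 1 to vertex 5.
2 (path: 1 -> 2 -> 5, 2 edges)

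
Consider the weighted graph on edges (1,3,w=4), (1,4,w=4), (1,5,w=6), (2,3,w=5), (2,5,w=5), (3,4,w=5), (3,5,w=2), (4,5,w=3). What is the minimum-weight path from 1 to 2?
9 (path: 1 -> 3 -> 2; weights 4 + 5 = 9)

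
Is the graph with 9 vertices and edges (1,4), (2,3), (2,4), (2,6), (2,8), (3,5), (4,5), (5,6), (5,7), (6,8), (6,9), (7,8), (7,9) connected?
Yes (BFS from 1 visits [1, 4, 2, 5, 3, 6, 8, 7, 9] — all 9 vertices reached)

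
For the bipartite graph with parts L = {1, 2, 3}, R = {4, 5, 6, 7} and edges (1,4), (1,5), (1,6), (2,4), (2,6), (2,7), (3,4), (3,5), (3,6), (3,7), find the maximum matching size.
3 (matching: (1,6), (2,7), (3,5); upper bound min(|L|,|R|) = min(3,4) = 3)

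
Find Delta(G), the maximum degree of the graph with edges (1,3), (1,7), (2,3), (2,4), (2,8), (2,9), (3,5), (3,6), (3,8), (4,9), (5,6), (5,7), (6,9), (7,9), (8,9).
5 (attained at vertices 3, 9)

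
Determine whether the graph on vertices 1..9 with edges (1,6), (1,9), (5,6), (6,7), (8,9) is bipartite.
Yes. Partition: {1, 2, 3, 4, 5, 7, 8}, {6, 9}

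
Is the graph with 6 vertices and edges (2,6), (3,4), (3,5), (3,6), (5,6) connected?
No, it has 2 components: {1}, {2, 3, 4, 5, 6}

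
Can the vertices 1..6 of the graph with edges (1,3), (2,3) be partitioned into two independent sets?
Yes. Partition: {1, 2, 4, 5, 6}, {3}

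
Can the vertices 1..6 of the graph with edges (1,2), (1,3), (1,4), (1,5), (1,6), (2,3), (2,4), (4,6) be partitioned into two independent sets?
No (odd cycle of length 3: 4 -> 1 -> 6 -> 4)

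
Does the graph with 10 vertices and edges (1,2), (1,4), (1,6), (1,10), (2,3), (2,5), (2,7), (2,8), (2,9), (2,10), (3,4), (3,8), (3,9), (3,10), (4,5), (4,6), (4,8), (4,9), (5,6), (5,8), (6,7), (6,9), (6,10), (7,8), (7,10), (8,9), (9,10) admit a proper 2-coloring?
No (odd cycle of length 3: 4 -> 1 -> 6 -> 4)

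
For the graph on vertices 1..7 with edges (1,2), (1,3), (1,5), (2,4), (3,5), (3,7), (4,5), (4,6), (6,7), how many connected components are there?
1 (components: {1, 2, 3, 4, 5, 6, 7})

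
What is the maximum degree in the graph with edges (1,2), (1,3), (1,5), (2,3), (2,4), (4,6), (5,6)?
3 (attained at vertices 1, 2)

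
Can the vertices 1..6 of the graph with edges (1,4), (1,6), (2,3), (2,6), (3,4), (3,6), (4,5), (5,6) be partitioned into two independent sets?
No (odd cycle of length 3: 2 -> 6 -> 3 -> 2)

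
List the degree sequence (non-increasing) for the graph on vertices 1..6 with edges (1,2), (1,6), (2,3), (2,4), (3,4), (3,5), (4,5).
[3, 3, 3, 2, 2, 1] (degrees: deg(1)=2, deg(2)=3, deg(3)=3, deg(4)=3, deg(5)=2, deg(6)=1)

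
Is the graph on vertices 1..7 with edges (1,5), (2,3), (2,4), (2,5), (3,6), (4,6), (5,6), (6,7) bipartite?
Yes. Partition: {1, 2, 6}, {3, 4, 5, 7}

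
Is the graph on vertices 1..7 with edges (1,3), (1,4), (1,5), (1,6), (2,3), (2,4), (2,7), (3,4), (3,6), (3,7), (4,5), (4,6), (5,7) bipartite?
No (odd cycle of length 3: 3 -> 1 -> 6 -> 3)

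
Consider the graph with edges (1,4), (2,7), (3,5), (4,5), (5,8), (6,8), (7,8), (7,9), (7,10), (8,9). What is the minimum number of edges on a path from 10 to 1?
5 (path: 10 -> 7 -> 8 -> 5 -> 4 -> 1, 5 edges)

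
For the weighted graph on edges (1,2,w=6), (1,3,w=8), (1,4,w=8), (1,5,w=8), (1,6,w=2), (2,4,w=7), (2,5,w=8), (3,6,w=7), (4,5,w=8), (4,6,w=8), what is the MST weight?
30 (MST edges: (1,2,w=6), (1,5,w=8), (1,6,w=2), (2,4,w=7), (3,6,w=7); sum of weights 6 + 8 + 2 + 7 + 7 = 30)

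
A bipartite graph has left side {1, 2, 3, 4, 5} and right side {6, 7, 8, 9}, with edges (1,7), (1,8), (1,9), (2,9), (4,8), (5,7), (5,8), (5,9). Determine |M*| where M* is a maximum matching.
3 (matching: (1,9), (4,8), (5,7); upper bound min(|L|,|R|) = min(5,4) = 4)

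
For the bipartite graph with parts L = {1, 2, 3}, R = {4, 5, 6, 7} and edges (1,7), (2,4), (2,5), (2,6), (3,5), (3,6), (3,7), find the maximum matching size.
3 (matching: (1,7), (2,6), (3,5); upper bound min(|L|,|R|) = min(3,4) = 3)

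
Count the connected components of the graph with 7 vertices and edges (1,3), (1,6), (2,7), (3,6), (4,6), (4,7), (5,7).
1 (components: {1, 2, 3, 4, 5, 6, 7})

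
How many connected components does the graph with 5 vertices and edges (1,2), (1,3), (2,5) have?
2 (components: {1, 2, 3, 5}, {4})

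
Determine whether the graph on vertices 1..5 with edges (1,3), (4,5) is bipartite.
Yes. Partition: {1, 2, 4}, {3, 5}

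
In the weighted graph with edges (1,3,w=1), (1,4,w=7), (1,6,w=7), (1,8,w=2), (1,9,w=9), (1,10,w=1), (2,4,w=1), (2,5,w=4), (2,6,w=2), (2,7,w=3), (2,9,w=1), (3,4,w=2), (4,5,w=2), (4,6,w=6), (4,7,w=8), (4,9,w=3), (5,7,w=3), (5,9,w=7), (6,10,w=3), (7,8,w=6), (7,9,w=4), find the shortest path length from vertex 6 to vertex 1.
4 (path: 6 -> 10 -> 1; weights 3 + 1 = 4)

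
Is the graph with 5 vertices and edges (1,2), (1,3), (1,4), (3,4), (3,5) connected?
Yes (BFS from 1 visits [1, 2, 3, 4, 5] — all 5 vertices reached)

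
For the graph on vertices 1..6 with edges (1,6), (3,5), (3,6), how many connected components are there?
3 (components: {1, 3, 5, 6}, {2}, {4})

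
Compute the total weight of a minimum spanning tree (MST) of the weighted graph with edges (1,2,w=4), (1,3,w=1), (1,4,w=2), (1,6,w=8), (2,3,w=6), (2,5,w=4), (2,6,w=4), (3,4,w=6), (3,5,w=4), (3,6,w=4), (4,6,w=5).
15 (MST edges: (1,2,w=4), (1,3,w=1), (1,4,w=2), (2,5,w=4), (2,6,w=4); sum of weights 4 + 1 + 2 + 4 + 4 = 15)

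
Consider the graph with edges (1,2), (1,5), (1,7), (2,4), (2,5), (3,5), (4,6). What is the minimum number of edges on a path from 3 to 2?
2 (path: 3 -> 5 -> 2, 2 edges)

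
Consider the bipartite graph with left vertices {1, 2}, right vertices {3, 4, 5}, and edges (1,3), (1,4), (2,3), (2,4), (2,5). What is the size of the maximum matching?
2 (matching: (1,4), (2,5); upper bound min(|L|,|R|) = min(2,3) = 2)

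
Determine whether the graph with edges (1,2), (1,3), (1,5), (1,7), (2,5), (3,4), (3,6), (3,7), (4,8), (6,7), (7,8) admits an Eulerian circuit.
Yes (the graph is connected and all 8 vertices have even degree)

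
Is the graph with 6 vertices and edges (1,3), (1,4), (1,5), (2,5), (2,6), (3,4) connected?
Yes (BFS from 1 visits [1, 3, 4, 5, 2, 6] — all 6 vertices reached)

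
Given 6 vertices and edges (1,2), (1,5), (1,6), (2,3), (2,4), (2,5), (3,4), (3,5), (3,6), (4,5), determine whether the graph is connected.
Yes (BFS from 1 visits [1, 2, 5, 6, 3, 4] — all 6 vertices reached)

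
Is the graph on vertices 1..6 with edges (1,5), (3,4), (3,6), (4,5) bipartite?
Yes. Partition: {1, 2, 4, 6}, {3, 5}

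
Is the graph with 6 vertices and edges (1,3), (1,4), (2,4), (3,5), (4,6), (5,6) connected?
Yes (BFS from 1 visits [1, 3, 4, 5, 2, 6] — all 6 vertices reached)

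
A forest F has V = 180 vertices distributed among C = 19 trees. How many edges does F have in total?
161 (Each of the 19 component trees on V_i vertices has V_i - 1 edges; summing gives V - C = 180 - 19 = 161)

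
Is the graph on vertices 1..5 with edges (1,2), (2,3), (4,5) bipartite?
Yes. Partition: {1, 3, 4}, {2, 5}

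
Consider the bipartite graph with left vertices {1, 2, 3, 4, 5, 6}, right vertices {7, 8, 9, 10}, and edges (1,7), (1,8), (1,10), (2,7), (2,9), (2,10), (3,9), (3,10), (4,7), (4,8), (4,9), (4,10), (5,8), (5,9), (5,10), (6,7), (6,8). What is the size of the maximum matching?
4 (matching: (1,10), (2,9), (4,8), (6,7); upper bound min(|L|,|R|) = min(6,4) = 4)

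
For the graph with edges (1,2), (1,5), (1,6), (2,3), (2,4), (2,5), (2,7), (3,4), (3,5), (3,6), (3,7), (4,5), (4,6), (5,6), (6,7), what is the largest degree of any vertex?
5 (attained at vertices 2, 3, 5, 6)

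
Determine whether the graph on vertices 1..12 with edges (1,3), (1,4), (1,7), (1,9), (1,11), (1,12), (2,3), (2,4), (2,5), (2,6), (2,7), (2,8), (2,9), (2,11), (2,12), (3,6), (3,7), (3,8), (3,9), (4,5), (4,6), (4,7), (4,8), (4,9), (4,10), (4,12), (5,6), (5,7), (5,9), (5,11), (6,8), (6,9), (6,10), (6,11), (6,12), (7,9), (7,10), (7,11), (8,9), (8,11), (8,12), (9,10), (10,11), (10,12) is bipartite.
No (odd cycle of length 3: 4 -> 1 -> 12 -> 4)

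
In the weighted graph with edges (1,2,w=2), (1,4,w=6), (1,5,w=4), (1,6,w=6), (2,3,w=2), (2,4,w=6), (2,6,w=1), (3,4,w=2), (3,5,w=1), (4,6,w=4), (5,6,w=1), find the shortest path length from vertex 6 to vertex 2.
1 (path: 6 -> 2; weights 1 = 1)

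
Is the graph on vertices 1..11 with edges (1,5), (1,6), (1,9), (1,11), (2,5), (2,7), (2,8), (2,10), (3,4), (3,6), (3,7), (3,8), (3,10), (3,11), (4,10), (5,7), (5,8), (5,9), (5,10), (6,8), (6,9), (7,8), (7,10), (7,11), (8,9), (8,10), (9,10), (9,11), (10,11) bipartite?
No (odd cycle of length 3: 11 -> 1 -> 9 -> 11)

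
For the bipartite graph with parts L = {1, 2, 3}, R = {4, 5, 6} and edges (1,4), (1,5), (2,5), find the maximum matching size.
2 (matching: (1,4), (2,5); upper bound min(|L|,|R|) = min(3,3) = 3)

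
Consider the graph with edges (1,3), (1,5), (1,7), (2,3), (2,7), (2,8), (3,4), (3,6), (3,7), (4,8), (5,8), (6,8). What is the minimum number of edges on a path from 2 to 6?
2 (path: 2 -> 8 -> 6, 2 edges)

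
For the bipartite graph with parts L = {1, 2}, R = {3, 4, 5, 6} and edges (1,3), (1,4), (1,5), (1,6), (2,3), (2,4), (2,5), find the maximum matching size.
2 (matching: (1,6), (2,5); upper bound min(|L|,|R|) = min(2,4) = 2)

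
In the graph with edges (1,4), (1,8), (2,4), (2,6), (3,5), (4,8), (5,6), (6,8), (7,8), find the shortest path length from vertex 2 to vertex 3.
3 (path: 2 -> 6 -> 5 -> 3, 3 edges)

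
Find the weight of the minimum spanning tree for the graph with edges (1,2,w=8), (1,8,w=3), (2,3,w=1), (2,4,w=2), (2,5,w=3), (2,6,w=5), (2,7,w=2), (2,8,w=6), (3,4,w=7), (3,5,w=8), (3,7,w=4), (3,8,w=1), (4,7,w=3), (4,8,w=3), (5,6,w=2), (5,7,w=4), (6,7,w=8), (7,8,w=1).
13 (MST edges: (1,8,w=3), (2,3,w=1), (2,4,w=2), (2,5,w=3), (3,8,w=1), (5,6,w=2), (7,8,w=1); sum of weights 3 + 1 + 2 + 3 + 1 + 2 + 1 = 13)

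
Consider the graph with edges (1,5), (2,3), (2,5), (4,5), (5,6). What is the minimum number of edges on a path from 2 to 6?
2 (path: 2 -> 5 -> 6, 2 edges)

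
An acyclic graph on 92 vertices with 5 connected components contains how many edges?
87 (Each of the 5 component trees on V_i vertices has V_i - 1 edges; summing gives V - C = 92 - 5 = 87)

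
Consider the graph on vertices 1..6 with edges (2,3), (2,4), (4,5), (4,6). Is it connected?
No, it has 2 components: {1}, {2, 3, 4, 5, 6}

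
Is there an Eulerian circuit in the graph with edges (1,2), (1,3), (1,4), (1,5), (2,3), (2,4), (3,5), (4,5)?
No (4 vertices have odd degree: {2, 3, 4, 5}; Eulerian circuit requires 0)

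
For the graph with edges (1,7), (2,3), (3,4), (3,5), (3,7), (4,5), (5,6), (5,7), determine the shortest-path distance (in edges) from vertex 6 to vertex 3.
2 (path: 6 -> 5 -> 3, 2 edges)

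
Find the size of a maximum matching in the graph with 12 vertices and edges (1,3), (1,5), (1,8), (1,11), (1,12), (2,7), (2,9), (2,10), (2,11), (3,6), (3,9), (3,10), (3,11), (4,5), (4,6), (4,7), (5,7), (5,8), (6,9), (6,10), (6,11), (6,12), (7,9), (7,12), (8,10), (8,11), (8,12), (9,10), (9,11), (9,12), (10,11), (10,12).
6 (matching: (1,12), (2,10), (3,11), (4,6), (5,8), (7,9); upper bound floor(n/2) = floor(12/2) = 6)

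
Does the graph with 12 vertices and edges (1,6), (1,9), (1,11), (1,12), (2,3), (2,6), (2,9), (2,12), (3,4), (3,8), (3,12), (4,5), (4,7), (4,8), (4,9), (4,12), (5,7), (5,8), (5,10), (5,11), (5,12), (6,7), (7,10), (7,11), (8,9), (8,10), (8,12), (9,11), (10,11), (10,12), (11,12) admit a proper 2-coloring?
No (odd cycle of length 3: 9 -> 1 -> 11 -> 9)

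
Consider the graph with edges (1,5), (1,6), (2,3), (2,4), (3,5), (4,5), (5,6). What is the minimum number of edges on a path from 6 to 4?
2 (path: 6 -> 5 -> 4, 2 edges)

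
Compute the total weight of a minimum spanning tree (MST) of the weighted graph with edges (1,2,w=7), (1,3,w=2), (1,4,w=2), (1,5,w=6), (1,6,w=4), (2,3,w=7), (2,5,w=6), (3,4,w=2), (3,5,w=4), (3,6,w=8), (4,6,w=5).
18 (MST edges: (1,3,w=2), (1,4,w=2), (1,6,w=4), (2,5,w=6), (3,5,w=4); sum of weights 2 + 2 + 4 + 6 + 4 = 18)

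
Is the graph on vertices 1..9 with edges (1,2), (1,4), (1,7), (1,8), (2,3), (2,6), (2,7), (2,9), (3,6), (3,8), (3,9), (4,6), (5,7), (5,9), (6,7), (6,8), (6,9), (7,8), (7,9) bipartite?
No (odd cycle of length 3: 8 -> 1 -> 7 -> 8)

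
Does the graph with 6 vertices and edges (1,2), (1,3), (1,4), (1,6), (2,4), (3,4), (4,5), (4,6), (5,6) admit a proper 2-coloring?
No (odd cycle of length 3: 6 -> 1 -> 4 -> 6)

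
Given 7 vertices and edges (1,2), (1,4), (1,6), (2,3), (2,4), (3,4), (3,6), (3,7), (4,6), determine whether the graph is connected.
No, it has 2 components: {1, 2, 3, 4, 6, 7}, {5}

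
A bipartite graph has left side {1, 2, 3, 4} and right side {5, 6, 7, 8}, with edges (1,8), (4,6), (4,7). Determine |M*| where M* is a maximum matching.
2 (matching: (1,8), (4,7); upper bound min(|L|,|R|) = min(4,4) = 4)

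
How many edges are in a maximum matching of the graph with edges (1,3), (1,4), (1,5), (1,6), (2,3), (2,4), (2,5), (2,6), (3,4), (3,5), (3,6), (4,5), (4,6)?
3 (matching: (1,4), (2,6), (3,5); upper bound floor(n/2) = floor(6/2) = 3)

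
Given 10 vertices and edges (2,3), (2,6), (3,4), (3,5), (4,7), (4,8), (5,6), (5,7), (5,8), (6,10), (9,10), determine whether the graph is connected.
No, it has 2 components: {1}, {2, 3, 4, 5, 6, 7, 8, 9, 10}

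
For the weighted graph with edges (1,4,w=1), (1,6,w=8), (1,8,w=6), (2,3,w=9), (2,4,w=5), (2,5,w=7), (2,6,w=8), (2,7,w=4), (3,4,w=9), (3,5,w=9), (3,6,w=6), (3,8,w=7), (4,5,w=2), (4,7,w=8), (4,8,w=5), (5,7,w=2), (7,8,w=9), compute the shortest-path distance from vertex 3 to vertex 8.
7 (path: 3 -> 8; weights 7 = 7)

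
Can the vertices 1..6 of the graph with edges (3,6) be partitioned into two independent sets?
Yes. Partition: {1, 2, 3, 4, 5}, {6}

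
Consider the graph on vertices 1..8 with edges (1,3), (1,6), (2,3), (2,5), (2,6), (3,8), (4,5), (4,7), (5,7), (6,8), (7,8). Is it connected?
Yes (BFS from 1 visits [1, 3, 6, 2, 8, 5, 7, 4] — all 8 vertices reached)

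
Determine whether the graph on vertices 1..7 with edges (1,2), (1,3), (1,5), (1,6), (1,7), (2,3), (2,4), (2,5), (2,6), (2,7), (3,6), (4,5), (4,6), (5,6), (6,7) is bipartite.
No (odd cycle of length 3: 7 -> 1 -> 2 -> 7)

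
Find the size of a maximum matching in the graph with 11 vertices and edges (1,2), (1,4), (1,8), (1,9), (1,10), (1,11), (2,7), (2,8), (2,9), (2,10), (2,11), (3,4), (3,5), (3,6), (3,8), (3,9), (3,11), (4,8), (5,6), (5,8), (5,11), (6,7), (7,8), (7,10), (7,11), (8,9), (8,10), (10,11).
5 (matching: (1,10), (2,7), (3,11), (5,6), (8,9); upper bound floor(n/2) = floor(11/2) = 5)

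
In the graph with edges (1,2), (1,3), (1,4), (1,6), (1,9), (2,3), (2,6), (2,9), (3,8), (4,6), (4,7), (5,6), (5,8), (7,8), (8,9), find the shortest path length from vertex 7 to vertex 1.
2 (path: 7 -> 4 -> 1, 2 edges)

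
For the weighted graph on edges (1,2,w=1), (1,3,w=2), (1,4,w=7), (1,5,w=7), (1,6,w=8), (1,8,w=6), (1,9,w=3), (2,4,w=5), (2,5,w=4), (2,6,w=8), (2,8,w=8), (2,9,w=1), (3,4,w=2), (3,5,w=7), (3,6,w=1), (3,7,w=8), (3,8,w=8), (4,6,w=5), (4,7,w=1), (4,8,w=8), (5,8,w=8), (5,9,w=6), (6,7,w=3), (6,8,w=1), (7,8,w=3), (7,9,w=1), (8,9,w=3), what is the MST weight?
12 (MST edges: (1,2,w=1), (1,3,w=2), (2,5,w=4), (2,9,w=1), (3,6,w=1), (4,7,w=1), (6,8,w=1), (7,9,w=1); sum of weights 1 + 2 + 4 + 1 + 1 + 1 + 1 + 1 = 12)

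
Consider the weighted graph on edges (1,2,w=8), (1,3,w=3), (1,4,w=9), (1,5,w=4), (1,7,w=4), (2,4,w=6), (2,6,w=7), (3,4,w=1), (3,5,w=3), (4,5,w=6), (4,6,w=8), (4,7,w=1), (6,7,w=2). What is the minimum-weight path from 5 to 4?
4 (path: 5 -> 3 -> 4; weights 3 + 1 = 4)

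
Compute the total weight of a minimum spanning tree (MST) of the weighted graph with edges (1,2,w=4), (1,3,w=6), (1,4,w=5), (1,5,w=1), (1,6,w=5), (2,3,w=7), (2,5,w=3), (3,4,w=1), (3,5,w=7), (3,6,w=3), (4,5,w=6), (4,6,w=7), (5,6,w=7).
13 (MST edges: (1,4,w=5), (1,5,w=1), (2,5,w=3), (3,4,w=1), (3,6,w=3); sum of weights 5 + 1 + 3 + 1 + 3 = 13)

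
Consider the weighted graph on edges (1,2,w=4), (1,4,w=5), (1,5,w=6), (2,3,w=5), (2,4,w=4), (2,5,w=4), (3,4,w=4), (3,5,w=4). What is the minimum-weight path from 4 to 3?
4 (path: 4 -> 3; weights 4 = 4)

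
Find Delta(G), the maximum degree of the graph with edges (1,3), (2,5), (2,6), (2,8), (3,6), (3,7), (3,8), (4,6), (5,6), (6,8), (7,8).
5 (attained at vertex 6)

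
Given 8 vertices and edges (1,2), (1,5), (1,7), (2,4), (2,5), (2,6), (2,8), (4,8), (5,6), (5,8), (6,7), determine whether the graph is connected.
No, it has 2 components: {1, 2, 4, 5, 6, 7, 8}, {3}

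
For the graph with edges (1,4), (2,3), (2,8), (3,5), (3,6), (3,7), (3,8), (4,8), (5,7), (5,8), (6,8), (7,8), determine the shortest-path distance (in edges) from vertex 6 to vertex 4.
2 (path: 6 -> 8 -> 4, 2 edges)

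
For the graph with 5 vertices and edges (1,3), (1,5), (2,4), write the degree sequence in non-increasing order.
[2, 1, 1, 1, 1] (degrees: deg(1)=2, deg(2)=1, deg(3)=1, deg(4)=1, deg(5)=1)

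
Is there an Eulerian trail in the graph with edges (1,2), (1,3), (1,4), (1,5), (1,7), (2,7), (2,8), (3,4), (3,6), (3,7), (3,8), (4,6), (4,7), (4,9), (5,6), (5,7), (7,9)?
No (6 vertices have odd degree: {1, 2, 3, 4, 5, 6}; Eulerian path requires 0 or 2)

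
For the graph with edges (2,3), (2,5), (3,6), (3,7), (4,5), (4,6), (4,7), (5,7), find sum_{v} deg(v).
16 (handshake: sum of degrees = 2|E| = 2 x 8 = 16)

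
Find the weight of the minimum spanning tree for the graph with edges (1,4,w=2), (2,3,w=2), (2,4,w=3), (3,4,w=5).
7 (MST edges: (1,4,w=2), (2,3,w=2), (2,4,w=3); sum of weights 2 + 2 + 3 = 7)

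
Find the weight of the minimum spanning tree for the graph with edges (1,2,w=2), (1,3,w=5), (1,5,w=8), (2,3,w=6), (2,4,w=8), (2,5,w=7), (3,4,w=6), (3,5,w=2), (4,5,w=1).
10 (MST edges: (1,2,w=2), (1,3,w=5), (3,5,w=2), (4,5,w=1); sum of weights 2 + 5 + 2 + 1 = 10)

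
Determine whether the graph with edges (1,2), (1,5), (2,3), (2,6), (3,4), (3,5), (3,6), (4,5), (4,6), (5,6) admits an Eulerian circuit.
No (2 vertices have odd degree: {2, 4}; Eulerian circuit requires 0)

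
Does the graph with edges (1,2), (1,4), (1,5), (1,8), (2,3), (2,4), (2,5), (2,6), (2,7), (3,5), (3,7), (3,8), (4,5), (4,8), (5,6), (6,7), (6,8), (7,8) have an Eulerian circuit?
No (2 vertices have odd degree: {5, 8}; Eulerian circuit requires 0)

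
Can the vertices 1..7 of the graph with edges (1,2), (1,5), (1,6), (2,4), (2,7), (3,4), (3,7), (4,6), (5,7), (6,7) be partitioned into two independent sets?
Yes. Partition: {1, 4, 7}, {2, 3, 5, 6}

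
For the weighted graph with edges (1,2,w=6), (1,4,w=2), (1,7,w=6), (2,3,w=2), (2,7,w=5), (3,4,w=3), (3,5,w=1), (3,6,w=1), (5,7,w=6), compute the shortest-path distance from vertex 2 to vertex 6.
3 (path: 2 -> 3 -> 6; weights 2 + 1 = 3)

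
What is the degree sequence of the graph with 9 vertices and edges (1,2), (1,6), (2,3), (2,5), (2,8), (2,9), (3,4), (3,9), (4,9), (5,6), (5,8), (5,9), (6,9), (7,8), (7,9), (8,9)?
[7, 5, 4, 4, 3, 3, 2, 2, 2] (degrees: deg(1)=2, deg(2)=5, deg(3)=3, deg(4)=2, deg(5)=4, deg(6)=3, deg(7)=2, deg(8)=4, deg(9)=7)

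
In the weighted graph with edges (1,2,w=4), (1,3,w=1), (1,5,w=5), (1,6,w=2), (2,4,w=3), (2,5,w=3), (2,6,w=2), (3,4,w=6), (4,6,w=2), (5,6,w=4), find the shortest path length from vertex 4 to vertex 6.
2 (path: 4 -> 6; weights 2 = 2)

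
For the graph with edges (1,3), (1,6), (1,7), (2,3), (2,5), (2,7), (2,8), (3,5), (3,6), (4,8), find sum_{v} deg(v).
20 (handshake: sum of degrees = 2|E| = 2 x 10 = 20)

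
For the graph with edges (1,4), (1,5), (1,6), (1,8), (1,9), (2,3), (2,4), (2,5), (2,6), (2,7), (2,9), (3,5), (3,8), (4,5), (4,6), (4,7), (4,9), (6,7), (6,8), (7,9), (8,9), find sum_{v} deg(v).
42 (handshake: sum of degrees = 2|E| = 2 x 21 = 42)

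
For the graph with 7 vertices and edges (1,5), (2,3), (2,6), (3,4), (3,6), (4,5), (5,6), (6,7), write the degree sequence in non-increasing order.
[4, 3, 3, 2, 2, 1, 1] (degrees: deg(1)=1, deg(2)=2, deg(3)=3, deg(4)=2, deg(5)=3, deg(6)=4, deg(7)=1)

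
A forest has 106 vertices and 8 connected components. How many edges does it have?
98 (Each of the 8 component trees on V_i vertices has V_i - 1 edges; summing gives V - C = 106 - 8 = 98)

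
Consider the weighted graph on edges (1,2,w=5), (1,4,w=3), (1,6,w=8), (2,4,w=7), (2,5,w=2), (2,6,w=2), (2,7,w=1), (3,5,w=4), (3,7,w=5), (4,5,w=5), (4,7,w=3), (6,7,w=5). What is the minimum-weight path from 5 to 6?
4 (path: 5 -> 2 -> 6; weights 2 + 2 = 4)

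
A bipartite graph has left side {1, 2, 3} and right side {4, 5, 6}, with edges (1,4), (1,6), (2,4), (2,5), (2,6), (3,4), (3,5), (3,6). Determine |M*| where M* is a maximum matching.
3 (matching: (1,6), (2,5), (3,4); upper bound min(|L|,|R|) = min(3,3) = 3)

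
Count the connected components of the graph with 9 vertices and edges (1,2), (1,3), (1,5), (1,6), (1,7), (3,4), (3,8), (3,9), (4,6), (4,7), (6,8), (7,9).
1 (components: {1, 2, 3, 4, 5, 6, 7, 8, 9})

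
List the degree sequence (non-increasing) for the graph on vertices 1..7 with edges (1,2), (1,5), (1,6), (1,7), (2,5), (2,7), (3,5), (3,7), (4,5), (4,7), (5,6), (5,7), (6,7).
[6, 6, 4, 3, 3, 2, 2] (degrees: deg(1)=4, deg(2)=3, deg(3)=2, deg(4)=2, deg(5)=6, deg(6)=3, deg(7)=6)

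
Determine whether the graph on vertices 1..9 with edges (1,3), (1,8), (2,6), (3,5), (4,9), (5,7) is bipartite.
Yes. Partition: {1, 2, 5, 9}, {3, 4, 6, 7, 8}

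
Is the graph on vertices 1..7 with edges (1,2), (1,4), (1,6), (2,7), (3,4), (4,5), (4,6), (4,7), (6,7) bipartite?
No (odd cycle of length 3: 4 -> 1 -> 6 -> 4)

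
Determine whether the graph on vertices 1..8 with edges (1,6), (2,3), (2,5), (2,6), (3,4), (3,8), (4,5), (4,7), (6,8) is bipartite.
Yes. Partition: {1, 2, 4, 8}, {3, 5, 6, 7}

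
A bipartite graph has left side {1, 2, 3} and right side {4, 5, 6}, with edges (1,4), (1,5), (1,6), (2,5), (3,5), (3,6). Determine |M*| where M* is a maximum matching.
3 (matching: (1,4), (2,5), (3,6); upper bound min(|L|,|R|) = min(3,3) = 3)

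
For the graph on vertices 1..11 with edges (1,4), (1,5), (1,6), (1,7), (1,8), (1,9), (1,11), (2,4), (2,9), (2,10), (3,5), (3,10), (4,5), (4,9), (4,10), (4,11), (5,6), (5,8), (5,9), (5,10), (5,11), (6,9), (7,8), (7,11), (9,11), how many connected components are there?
1 (components: {1, 2, 3, 4, 5, 6, 7, 8, 9, 10, 11})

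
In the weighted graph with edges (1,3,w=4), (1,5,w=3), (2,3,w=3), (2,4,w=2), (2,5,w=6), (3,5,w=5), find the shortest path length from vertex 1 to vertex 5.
3 (path: 1 -> 5; weights 3 = 3)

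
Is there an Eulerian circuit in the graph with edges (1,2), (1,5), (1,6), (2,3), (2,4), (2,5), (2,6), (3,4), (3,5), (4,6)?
No (6 vertices have odd degree: {1, 2, 3, 4, 5, 6}; Eulerian circuit requires 0)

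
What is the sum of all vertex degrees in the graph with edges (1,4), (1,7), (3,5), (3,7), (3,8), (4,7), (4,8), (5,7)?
16 (handshake: sum of degrees = 2|E| = 2 x 8 = 16)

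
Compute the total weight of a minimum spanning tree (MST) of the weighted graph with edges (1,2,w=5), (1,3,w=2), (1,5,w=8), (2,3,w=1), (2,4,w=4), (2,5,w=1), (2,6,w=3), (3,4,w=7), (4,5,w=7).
11 (MST edges: (1,3,w=2), (2,3,w=1), (2,4,w=4), (2,5,w=1), (2,6,w=3); sum of weights 2 + 1 + 4 + 1 + 3 = 11)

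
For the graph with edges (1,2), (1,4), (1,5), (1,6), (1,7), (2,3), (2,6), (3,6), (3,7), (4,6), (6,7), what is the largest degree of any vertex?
5 (attained at vertices 1, 6)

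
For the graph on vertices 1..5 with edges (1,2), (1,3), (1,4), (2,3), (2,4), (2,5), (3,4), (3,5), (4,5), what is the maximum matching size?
2 (matching: (1,4), (2,5); upper bound floor(n/2) = floor(5/2) = 2)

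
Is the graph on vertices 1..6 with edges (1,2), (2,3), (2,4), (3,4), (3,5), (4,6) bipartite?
No (odd cycle of length 3: 4 -> 2 -> 3 -> 4)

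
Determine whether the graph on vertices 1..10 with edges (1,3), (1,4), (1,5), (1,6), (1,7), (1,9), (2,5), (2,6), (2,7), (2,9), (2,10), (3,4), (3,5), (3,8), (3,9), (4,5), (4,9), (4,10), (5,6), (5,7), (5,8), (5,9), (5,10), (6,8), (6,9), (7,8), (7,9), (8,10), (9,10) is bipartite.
No (odd cycle of length 3: 3 -> 1 -> 9 -> 3)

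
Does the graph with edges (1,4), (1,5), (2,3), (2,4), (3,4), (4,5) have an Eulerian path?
Yes — and in fact it has an Eulerian circuit (the graph is connected and all 5 vertices have even degree)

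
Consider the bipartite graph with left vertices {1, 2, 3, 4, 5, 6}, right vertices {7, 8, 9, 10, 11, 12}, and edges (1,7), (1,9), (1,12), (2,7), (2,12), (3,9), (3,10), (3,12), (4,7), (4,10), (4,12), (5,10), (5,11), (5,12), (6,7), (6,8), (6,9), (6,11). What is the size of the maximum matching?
6 (matching: (1,12), (2,7), (3,9), (4,10), (5,11), (6,8); upper bound min(|L|,|R|) = min(6,6) = 6)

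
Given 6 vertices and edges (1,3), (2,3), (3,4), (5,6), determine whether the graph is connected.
No, it has 2 components: {1, 2, 3, 4}, {5, 6}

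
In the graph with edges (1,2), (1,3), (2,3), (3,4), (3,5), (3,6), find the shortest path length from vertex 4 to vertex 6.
2 (path: 4 -> 3 -> 6, 2 edges)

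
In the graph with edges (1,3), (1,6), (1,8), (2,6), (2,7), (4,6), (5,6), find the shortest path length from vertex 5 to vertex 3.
3 (path: 5 -> 6 -> 1 -> 3, 3 edges)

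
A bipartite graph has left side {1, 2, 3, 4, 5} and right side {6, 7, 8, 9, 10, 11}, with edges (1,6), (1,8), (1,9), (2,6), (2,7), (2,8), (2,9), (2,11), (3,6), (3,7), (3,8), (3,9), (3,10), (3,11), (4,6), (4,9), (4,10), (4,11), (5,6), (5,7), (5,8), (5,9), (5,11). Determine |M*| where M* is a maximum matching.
5 (matching: (1,8), (2,11), (3,10), (4,9), (5,7); upper bound min(|L|,|R|) = min(5,6) = 5)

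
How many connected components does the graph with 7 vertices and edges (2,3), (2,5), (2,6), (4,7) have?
3 (components: {1}, {2, 3, 5, 6}, {4, 7})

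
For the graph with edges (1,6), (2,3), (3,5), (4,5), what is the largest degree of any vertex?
2 (attained at vertices 3, 5)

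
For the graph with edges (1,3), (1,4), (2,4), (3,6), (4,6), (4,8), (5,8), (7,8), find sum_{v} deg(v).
16 (handshake: sum of degrees = 2|E| = 2 x 8 = 16)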